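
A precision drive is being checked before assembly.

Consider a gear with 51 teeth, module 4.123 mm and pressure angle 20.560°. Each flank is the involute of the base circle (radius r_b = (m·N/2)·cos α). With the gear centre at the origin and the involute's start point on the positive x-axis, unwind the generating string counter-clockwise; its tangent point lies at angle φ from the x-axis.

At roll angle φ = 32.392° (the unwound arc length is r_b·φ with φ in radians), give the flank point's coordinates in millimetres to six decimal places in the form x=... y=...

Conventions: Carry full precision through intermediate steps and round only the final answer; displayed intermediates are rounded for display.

recognized (one wheel, involute flank): single-mesh tooth geometry, m = 4.123, N = 51
pitch radius r_p = m·N/2 = 4.123·51/2 = 105.136500
base radius r_b = r_p·cos α = 105.136500·cos 20.560° = 98.439824
roll angle φ = 32.392° = 0.56534705 rad
x = r_b·(cos φ + φ·sin φ) = 112.936484
y = r_b·(sin φ − φ·cos φ) = 5.741828

x=112.936484 y=5.741828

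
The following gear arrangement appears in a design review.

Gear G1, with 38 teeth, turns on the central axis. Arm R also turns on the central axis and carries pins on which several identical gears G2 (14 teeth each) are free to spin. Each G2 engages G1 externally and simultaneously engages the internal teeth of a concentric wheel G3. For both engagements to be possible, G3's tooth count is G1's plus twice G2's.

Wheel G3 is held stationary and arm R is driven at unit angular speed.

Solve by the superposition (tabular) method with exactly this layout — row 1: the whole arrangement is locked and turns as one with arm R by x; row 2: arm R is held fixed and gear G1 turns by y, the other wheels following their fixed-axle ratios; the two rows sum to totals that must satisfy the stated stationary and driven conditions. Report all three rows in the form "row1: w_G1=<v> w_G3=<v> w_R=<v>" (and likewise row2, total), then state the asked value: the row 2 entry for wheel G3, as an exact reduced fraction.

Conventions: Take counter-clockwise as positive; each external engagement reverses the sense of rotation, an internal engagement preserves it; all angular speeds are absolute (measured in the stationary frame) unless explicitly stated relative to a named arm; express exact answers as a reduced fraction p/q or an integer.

row1: w_G1=1 w_G3=1 w_R=1
row2: w_G1=33/19 w_G3=-1 w_R=0
total: w_G1=52/19 w_G3=0 w_R=1
asked value: -1

recognized (axles ride arm R): planetary set, 38/14/66 teeth
row 1 — lock + rotate with arm: ω_sun = ω_ring = ω_arm = x
row 2: sun turns y, ring = −(38/66)·y, arm 0
boundary: total ω_ring = x − (38/66)·y = 0 and total ω_arm = x = 1  ⇒  y = 33/19, x = 1
row 2 ring = −(38/66)·33/19 = -1
totals (row 1 + row 2): sun 1 + 33/19 = 52/19, ring 1 + (-1) = 0, arm 1 + 0 = 1
asked cell (row2, ring) = -1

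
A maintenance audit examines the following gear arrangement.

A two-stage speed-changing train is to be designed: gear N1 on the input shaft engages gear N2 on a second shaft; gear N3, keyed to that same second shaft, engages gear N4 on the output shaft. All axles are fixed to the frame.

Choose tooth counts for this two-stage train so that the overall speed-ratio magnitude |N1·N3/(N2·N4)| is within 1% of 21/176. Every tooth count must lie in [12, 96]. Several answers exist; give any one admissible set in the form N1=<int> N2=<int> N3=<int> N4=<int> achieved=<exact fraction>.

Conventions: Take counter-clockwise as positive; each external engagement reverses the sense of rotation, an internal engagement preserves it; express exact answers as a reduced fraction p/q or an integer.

class = fixed-axis compound train [2-stage, 21/176 wanted]
target = 21/176 in lowest terms: an exact hit needs N1·N3 = k·21 and N2·N4 = k·176 for one integer k, every count in [12, 96]; additionally prefer no 1:1 stage (N1 ≠ N2, N3 ≠ N4)
k = 1…7: no 1:1-free in-range split of k·21 and k·176 into factor pairs; take k = 8
k = 8: N1·N3 = 168 = 12·14, N2·N4 = 1408 = 16·88
achieved = 12·14/(16·88) = 21/176; |achieved − target| = 0 ≤ 21/17600 ✓

N1=12 N2=16 N3=14 N4=88 achieved=21/176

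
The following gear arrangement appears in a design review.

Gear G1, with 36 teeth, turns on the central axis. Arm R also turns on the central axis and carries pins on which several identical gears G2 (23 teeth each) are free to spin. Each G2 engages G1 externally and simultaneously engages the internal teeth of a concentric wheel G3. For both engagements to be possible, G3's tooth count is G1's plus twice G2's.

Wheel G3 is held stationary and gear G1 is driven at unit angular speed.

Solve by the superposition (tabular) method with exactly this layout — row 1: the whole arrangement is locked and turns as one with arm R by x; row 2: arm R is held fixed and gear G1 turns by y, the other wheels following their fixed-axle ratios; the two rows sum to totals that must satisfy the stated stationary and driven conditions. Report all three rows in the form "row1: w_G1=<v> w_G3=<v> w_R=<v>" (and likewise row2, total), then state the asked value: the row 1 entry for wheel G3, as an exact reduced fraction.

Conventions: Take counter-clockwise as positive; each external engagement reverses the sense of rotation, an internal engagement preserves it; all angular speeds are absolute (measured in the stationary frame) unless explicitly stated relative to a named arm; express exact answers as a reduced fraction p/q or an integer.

class = planetary set [G3 = 36+2·23 = 82; Willis about the carrier]
row 1 — lock + rotate with arm: ω_sun = ω_ring = ω_arm = x
row 2 — arm fixed, fixed-axis ratios: sun y, ring −(36/82)·y, arm 0
boundary: total ω_ring = x − (36/82)·y = 0 and total ω_sun = x + y = 1  ⇒  y = 41/59, x = 18/59
row 2 ring = −(36/82)·41/59 = -18/59
totals (row 1 + row 2): sun 18/59 + 41/59 = 1, ring 18/59 + (-18/59) = 0, arm 18/59 + 0 = 18/59
asked cell (row1, ring) = 18/59

row1: w_G1=18/59 w_G3=18/59 w_R=18/59
row2: w_G1=41/59 w_G3=-18/59 w_R=0
total: w_G1=1 w_G3=0 w_R=18/59
asked value: 18/59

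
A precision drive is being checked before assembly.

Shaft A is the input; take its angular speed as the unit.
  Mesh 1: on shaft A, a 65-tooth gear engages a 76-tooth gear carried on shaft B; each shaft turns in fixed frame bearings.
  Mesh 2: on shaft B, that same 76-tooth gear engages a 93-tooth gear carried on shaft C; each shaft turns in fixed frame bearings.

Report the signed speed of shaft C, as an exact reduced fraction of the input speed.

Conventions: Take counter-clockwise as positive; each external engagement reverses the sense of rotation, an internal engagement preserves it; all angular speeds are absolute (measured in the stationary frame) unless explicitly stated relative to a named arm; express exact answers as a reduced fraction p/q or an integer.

65/93

2-mesh fixed-axis compound train (all bearings frame-fixed)
mesh 1 [65T→76T]: |ω|/ω_in = 1×65/76 = 65/76, sense flips to −
mesh 2 [76T→93T]: |ω|/ω_in = (65/76)×76/93 = 65/93, sense flips to +
signed output speed (× input speed) = 65/93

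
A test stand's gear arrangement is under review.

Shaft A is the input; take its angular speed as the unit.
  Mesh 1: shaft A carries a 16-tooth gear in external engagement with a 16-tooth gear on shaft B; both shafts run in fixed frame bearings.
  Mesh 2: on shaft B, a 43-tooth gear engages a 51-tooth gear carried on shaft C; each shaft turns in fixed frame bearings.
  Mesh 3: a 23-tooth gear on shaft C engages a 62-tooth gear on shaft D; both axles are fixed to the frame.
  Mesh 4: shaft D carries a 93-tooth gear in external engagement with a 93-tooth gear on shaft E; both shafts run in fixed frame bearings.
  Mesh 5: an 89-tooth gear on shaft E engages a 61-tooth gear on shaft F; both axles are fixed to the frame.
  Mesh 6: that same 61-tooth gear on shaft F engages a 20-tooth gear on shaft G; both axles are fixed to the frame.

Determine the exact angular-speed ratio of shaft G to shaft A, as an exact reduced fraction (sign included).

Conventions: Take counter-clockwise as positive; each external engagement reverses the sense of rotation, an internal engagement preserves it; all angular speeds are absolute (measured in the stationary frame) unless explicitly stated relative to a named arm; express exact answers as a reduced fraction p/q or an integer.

88021/63240

class = fixed-axis compound train [6 meshes; 6 ratios multiply, 6 sense flips]
mesh 1 [16T→16T]: running ratio 1, sense −
mesh 2 [43T→51T]: running ratio 43/51, sense +
mesh 3 [23T→62T]: running ratio 989/3162, sense −
mesh 4 [93T→93T]: running ratio 989/3162, sense +
mesh 5 [89T→61T]: running ratio 88021/192882, sense −
mesh 6 [61T→20T]: running ratio 88021/63240, sense +
ω_out/ω_in = 88021/63240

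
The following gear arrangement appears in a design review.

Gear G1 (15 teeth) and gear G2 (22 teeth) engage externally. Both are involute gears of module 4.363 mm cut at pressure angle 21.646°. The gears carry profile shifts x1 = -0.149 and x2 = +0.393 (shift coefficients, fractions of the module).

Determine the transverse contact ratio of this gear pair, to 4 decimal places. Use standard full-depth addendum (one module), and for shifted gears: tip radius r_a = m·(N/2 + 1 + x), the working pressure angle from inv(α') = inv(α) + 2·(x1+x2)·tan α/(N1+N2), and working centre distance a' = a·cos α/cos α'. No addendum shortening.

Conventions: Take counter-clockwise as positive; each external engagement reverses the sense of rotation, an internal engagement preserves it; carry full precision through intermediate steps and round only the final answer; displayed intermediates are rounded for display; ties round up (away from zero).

1.4261

topology: single-mesh involute geometry — m = 4.363, 15T/22T pair
base radii: r_b1 = 30.414930, r_b2 = 44.608564
tip radii: r_a1 = 36.435413, r_a2 = 54.070659
inv(α') = inv(21.646°) + 2·(-0.149+0.393)·tan α/(15+22) = 0.02429726  ⇒  α' = 23.38949°
a' = a·cos α / cos α' = 80.7155·cos 21.646°/cos 23.38949° = 81.740302
action lengths: √(r_a1²−r_b1²) = 20.061688, √(r_a2²−r_b2²) = 30.556704
base pitch p_b = π·m·cos α = 12.740176
CR = (20.061688 + 30.556704 − 81.740302·sin 23.38949°)/12.740176 = 1.426131
contact ratio ≈ 1.4261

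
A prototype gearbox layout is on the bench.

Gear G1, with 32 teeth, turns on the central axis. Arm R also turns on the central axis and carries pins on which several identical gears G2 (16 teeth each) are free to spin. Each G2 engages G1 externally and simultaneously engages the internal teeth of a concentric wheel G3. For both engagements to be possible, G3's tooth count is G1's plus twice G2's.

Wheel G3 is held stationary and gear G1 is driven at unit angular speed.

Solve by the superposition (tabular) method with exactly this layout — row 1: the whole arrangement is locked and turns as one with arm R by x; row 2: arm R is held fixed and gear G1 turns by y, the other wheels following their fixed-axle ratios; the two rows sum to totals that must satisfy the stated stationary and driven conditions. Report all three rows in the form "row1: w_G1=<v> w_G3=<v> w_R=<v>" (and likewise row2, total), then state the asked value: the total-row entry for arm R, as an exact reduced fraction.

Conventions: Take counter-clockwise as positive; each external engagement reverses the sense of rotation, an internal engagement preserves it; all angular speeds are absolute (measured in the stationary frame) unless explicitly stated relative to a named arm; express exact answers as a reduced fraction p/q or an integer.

row1: w_G1=1/3 w_G3=1/3 w_R=1/3
row2: w_G1=2/3 w_G3=-1/3 w_R=0
total: w_G1=1 w_G3=0 w_R=1/3
asked value: 1/3

planetary set (32T centre, 16T on arm, 64T internal) — Willis relation
superposition row 1 [locked train]: every member turns x
row 2 (arm held, sun turns y): ω_ring = −(32/64)·y, ω_arm = 0
boundary: total ω_ring = x − (32/64)·y = 0 and total ω_sun = x + y = 1  ⇒  y = 2/3, x = 1/3
row 2 ring = −(32/64)·2/3 = -1/3
totals (row 1 + row 2): sun 1/3 + 2/3 = 1, ring 1/3 + (-1/3) = 0, arm 1/3 + 0 = 1/3
asked cell (total, arm) = 1/3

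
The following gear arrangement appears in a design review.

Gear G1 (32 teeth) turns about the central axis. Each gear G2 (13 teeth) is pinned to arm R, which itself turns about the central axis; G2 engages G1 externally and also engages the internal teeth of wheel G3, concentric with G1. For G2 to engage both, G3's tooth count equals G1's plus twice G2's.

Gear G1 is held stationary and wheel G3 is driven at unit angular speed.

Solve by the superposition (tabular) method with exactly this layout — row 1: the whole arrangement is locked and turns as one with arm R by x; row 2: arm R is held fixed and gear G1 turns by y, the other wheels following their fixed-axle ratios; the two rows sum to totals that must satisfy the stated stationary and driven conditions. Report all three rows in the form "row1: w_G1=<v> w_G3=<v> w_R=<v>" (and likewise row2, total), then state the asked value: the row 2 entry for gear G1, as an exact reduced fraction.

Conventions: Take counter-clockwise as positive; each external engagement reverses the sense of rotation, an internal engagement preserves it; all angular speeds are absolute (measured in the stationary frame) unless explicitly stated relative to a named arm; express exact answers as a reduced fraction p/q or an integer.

planetary set (32T centre, 13T on arm, 58T internal) — Willis relation
row 1 (train locked, turned with arm): all members turn x
row 2 (arm held, sun turns y): ω_ring = −(32/58)·y, ω_arm = 0
boundary: total ω_sun = x + y = 0 and total ω_ring = x − (32/58)·y = 1  ⇒  y = -29/45, x = 29/45
row 2 ring = −(32/58)·(-29/45) = 16/45
totals (row 1 + row 2): sun 29/45 + (-29/45) = 0, ring 29/45 + 16/45 = 1, arm 29/45 + 0 = 29/45
asked cell (row2, sun) = -29/45

row1: w_G1=29/45 w_G3=29/45 w_R=29/45
row2: w_G1=-29/45 w_G3=16/45 w_R=0
total: w_G1=0 w_G3=1 w_R=29/45
asked value: -29/45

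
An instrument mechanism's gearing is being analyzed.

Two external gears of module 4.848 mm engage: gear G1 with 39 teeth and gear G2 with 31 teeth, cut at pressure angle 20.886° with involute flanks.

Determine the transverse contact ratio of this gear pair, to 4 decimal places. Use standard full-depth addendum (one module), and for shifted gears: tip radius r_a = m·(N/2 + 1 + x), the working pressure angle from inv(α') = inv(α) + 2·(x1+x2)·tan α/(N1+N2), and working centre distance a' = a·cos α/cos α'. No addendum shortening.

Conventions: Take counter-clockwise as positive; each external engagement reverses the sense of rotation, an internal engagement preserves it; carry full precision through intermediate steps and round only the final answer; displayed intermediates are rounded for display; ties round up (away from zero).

single-mesh involute tooth geometry (39T engaging 31T at module 4.848)
base radii: r_b1 = 88.324192, r_b2 = 70.206409
tip radii: r_a1 = 99.384000, r_a2 = 79.992000
no profile shift: α' = α, a' = a
action lengths: √(r_a1²−r_b1²) = 45.563325, √(r_a2²−r_b2²) = 38.337712
base pitch p_b = π·m·cos α = 14.229673
CR = (45.563325 + 38.337712 − 169.680000·sin 20.88600°)/14.229673 = 1.645046
contact ratio ≈ 1.6450

1.6450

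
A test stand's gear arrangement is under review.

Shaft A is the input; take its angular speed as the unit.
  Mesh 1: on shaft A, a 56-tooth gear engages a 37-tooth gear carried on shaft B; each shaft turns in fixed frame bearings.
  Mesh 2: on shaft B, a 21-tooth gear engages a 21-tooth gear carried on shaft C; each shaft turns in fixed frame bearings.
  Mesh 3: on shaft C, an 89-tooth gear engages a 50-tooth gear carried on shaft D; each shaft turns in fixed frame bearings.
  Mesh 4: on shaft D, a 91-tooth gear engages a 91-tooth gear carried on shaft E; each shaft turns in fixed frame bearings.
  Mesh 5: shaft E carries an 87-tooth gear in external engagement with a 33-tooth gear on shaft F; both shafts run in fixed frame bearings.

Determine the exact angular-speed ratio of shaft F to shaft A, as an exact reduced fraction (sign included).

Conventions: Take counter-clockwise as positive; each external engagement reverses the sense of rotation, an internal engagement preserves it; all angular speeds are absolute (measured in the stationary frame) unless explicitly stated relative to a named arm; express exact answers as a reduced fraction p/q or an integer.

-72268/10175

class = fixed-axis compound train [5 meshes; 5 ratios multiply, 5 sense flips]
mesh 1 [56T→37T]: running ratio 56/37, sense −
mesh 2 [21T→21T]: running ratio 56/37, sense +
mesh 3 [89T→50T]: running ratio 2492/925, sense −
mesh 4 [91T→91T]: running ratio 2492/925, sense +
mesh 5 [87T→33T]: running ratio 72268/10175, sense −
ω_out/ω_in = -72268/10175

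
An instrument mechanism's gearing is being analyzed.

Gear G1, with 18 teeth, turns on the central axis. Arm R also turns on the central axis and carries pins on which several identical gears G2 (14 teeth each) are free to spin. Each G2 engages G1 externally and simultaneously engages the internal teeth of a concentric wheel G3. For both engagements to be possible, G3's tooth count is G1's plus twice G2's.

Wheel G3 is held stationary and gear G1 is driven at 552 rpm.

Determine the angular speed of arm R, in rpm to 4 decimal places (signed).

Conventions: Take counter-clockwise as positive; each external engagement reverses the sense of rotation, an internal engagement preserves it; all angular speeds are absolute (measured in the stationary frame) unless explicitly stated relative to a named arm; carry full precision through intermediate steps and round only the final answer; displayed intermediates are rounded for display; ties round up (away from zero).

topology: planetary set — G1 18T / G2 14T / G3 46T, arm = carrier (Willis)
normalise by the input: solve with ω_sun = 1, then scale by 552 rpm
ring teeth: 18 + 2·14 = 46
18(ω_sun−ω_arm) = −46(ω_ring−ω_arm),  ω_ring = 0, ω_sun = 1
18(1−ω_arm) = −46(0−ω_arm)  ⇒  64·ω_arm = 18  ⇒  ω_arm = 9/32
scale: ω_arm = 9/32 × 552 rpm = +155.2500 rpm

+155.2500 rpm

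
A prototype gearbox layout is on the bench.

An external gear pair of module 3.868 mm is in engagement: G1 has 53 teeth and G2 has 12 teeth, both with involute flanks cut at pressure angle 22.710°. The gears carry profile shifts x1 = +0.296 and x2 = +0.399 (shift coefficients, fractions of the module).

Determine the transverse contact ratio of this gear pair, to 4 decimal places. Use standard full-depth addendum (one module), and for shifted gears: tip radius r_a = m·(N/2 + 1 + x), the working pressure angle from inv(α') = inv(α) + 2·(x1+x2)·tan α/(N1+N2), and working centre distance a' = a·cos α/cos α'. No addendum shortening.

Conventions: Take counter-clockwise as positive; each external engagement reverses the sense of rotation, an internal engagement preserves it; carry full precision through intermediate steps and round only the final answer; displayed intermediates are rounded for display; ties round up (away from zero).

1.3712

single-mesh involute tooth geometry (53T engaging 12T at module 3.868)
base radii: r_b1 = 94.555094, r_b2 = 21.408701
tip radii: r_a1 = 107.514928, r_a2 = 28.619332
inv(α') = inv(22.710°) + 2·(+0.296+0.399)·tan α/(53+12) = 0.03109964  ⇒  α' = 25.29233°
a' = a·cos α / cos α' = 125.7100·cos 22.710°/cos 25.29233° = 128.258708
action lengths: √(r_a1²−r_b1²) = 51.174153, √(r_a2²−r_b2²) = 18.992991
base pitch p_b = π·m·cos α = 11.209569
CR = (51.174153 + 18.992991 − 128.258708·sin 25.29233°)/11.209569 = 1.371176
contact ratio ≈ 1.3712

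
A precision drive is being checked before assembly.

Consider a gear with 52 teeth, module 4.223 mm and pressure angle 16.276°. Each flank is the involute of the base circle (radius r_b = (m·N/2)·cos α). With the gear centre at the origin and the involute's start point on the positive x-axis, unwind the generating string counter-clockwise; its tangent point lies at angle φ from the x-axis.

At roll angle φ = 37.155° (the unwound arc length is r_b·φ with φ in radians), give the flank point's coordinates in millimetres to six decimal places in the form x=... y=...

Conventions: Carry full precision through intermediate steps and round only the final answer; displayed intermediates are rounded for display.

topology: single-mesh involute geometry — m = 4.223, N = 52
pitch radius r_p = m·N/2 = 4.223·52/2 = 109.798000
base radius r_b = r_p·cos α = 109.798000·cos 16.276° = 105.397601
roll angle φ = 37.155° = 0.64847708 rad
x = r_b·(cos φ + φ·sin φ) = 125.282691
y = r_b·(sin φ − φ·cos φ) = 9.183732

x=125.282691 y=9.183732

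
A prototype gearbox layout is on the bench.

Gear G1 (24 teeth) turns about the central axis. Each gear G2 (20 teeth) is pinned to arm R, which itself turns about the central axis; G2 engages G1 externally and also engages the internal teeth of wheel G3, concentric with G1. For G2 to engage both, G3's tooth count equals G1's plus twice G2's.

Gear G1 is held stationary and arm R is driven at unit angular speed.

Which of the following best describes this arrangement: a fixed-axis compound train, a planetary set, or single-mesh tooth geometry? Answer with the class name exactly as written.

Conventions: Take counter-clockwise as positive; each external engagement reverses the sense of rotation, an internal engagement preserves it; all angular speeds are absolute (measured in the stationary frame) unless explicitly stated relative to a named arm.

topology: planetary set — G1 24T / G2 20T / G3 64T, arm = carrier (Willis)
classification: planetary set

planetary set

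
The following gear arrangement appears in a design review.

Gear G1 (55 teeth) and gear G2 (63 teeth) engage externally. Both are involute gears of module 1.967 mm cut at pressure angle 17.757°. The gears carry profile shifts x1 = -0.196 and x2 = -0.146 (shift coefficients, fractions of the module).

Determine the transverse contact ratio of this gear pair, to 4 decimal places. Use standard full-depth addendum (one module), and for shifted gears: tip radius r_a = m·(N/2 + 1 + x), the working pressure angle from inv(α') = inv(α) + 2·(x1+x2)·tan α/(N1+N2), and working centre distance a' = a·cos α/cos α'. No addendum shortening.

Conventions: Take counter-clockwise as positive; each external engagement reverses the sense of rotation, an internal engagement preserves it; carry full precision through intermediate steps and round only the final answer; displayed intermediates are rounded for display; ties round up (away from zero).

2.0217

topology: single-mesh involute geometry — m = 1.967, 55T/63T pair
base radii: r_b1 = 51.515455, r_b2 = 59.008612
tip radii: r_a1 = 55.673968, r_a2 = 63.640318
inv(α') = inv(17.757°) + 2·(-0.196-0.146)·tan α/(55+63) = 0.00846281  ⇒  α' = 16.64790°
a' = a·cos α / cos α' = 116.0530·cos 17.757°/cos 16.64790° = 115.359546
action lengths: √(r_a1²−r_b1²) = 21.112760, √(r_a2²−r_b2²) = 23.834299
base pitch p_b = π·m·cos α = 5.885112
CR = (21.112760 + 23.834299 − 115.359546·sin 16.64790°)/5.885112 = 2.021673
contact ratio ≈ 2.0217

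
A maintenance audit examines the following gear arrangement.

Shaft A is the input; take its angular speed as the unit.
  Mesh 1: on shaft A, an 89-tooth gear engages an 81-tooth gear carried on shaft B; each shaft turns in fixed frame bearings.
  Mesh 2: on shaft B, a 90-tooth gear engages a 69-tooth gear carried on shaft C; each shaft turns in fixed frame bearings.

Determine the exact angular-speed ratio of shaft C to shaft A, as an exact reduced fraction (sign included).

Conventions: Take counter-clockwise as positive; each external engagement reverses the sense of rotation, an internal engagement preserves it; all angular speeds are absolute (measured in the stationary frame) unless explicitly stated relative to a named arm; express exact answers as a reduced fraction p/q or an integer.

890/621

class = fixed-axis compound train [2 meshes; 2 ratios multiply, 2 sense flips]
mesh 1 [89T→81T]: running ratio 89/81, sense −
mesh 2 [90T→69T]: running ratio 890/621, sense +
ω_out/ω_in = 890/621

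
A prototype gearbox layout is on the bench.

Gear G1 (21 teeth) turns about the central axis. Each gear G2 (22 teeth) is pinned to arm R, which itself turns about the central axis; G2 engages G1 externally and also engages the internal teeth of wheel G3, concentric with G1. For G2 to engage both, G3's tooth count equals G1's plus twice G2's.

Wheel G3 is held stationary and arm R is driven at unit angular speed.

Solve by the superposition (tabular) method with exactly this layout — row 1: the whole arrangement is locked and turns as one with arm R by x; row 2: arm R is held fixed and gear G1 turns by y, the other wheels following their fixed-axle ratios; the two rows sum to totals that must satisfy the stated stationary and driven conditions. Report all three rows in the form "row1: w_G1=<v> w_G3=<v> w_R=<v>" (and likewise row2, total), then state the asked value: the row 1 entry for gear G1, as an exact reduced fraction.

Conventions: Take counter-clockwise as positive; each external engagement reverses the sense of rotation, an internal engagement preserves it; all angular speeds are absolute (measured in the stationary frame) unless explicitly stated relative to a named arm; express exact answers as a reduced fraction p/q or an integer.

recognized (axles ride arm R): planetary set, 21/22/65 teeth
superposition row 1 [locked train]: every member turns x
row 2 (arm held, sun turns y): ω_ring = −(21/65)·y, ω_arm = 0
boundary: total ω_ring = x − (21/65)·y = 0 and total ω_arm = x = 1  ⇒  y = 65/21, x = 1
row 2 ring = −(21/65)·65/21 = -1
totals (row 1 + row 2): sun 1 + 65/21 = 86/21, ring 1 + (-1) = 0, arm 1 + 0 = 1
asked cell (row1, sun) = 1

row1: w_G1=1 w_G3=1 w_R=1
row2: w_G1=65/21 w_G3=-1 w_R=0
total: w_G1=86/21 w_G3=0 w_R=1
asked value: 1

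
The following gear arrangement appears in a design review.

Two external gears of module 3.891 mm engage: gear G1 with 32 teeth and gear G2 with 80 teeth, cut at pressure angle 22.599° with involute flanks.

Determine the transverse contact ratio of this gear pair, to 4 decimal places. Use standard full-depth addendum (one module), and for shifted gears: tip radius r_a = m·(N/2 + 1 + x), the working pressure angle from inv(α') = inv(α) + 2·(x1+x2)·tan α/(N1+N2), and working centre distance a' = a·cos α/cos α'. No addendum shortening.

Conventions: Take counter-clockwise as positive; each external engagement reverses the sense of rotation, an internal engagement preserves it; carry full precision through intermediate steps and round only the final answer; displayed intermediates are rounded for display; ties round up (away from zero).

class = single-mesh tooth geometry [involute pair 32T × 80T, m = 3.891]
base radii: r_b1 = 57.475793, r_b2 = 143.689482
tip radii: r_a1 = 66.147000, r_a2 = 159.531000
no profile shift: α' = α, a' = a
action lengths: √(r_a1²−r_b1²) = 32.740783, √(r_a2²−r_b2²) = 69.307090
base pitch p_b = π·m·cos α = 11.285346
CR = (32.740783 + 69.307090 − 217.896000·sin 22.59900°)/11.285346 = 1.622898
contact ratio ≈ 1.6229

1.6229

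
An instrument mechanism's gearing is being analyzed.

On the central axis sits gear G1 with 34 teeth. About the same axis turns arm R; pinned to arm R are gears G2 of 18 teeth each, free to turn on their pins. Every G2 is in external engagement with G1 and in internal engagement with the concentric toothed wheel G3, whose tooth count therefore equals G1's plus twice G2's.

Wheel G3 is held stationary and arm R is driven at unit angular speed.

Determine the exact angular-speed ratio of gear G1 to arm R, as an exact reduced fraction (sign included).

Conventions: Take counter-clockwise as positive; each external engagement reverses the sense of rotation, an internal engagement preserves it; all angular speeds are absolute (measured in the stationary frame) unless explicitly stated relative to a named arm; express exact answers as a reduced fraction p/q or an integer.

planetary set (34T centre, 18T on arm, 70T internal) — Willis relation
ring teeth: 34 + 2·18 = 70
34(ω_sun−ω_arm) = −70(ω_ring−ω_arm),  ω_ring = 0, ω_arm = 1
ω_sun = 1 − (70/34)(0−1) = 52/17
ω_out/ω_in = 52/17

52/17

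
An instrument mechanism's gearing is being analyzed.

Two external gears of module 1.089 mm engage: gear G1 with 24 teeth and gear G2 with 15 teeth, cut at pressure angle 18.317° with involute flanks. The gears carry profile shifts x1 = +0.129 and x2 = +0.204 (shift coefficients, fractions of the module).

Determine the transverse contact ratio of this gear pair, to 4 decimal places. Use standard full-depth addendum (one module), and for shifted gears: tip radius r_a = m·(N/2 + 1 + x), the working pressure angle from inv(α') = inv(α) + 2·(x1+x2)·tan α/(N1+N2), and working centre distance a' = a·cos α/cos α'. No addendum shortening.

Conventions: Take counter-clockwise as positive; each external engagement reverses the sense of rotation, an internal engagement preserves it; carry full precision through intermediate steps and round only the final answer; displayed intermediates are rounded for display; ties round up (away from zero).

1.5006

single-mesh involute tooth geometry (24T engaging 15T at module 1.089)
base radii: r_b1 = 12.405874, r_b2 = 7.753671
tip radii: r_a1 = 14.297481, r_a2 = 9.478656
inv(α') = inv(18.317°) + 2·(+0.129+0.204)·tan α/(24+15) = 0.01700889  ⇒  α' = 20.86845°
a' = a·cos α / cos α' = 21.2355·cos 18.317°/cos 20.86845° = 21.574838
action lengths: √(r_a1²−r_b1²) = 7.107197, √(r_a2²−r_b2²) = 5.452110
base pitch p_b = π·m·cos α = 3.247850
CR = (7.107197 + 5.452110 − 21.574838·sin 20.86845°)/3.247850 = 1.500637
contact ratio ≈ 1.5006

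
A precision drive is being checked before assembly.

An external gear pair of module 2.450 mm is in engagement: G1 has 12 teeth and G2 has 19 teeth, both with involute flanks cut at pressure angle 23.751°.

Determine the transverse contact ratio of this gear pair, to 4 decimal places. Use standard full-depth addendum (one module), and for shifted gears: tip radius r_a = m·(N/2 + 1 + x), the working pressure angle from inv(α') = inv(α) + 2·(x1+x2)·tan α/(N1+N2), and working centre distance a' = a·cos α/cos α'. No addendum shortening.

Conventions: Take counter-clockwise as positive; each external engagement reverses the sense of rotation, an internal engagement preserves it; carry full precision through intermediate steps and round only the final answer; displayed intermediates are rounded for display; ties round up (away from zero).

recognized (one external pair, fixed centres): single-mesh tooth geometry, m = 2.450, N1 = 12, N2 = 19
base radii: r_b1 = 13.454975, r_b2 = 21.303711
tip radii: r_a1 = 17.150000, r_a2 = 25.725000
no profile shift: α' = α, a' = a
action lengths: √(r_a1²−r_b1²) = 10.634197, √(r_a2²−r_b2²) = 14.419692
base pitch p_b = π·m·cos α = 7.045009
CR = (10.634197 + 14.419692 − 37.975000·sin 23.75100°)/7.045009 = 1.385233
contact ratio ≈ 1.3852

1.3852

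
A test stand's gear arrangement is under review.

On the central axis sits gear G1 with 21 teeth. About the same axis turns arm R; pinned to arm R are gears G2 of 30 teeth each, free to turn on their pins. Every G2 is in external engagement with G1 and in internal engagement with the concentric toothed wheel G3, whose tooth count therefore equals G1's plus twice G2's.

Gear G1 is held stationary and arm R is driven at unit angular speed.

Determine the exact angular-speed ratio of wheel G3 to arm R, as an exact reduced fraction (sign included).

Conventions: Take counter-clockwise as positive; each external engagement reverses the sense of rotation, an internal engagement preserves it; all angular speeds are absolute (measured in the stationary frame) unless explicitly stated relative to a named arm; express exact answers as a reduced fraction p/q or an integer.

34/27

class = planetary set [G3 = 21+2·30 = 81; Willis about the carrier]
ring teeth: 21 + 2·30 = 81
21(ω_sun−ω_arm) = −81(ω_ring−ω_arm),  ω_sun = 0, ω_arm = 1
ω_ring = 1 − (21/81)(0−1) = 34/27
ω_out/ω_in = 34/27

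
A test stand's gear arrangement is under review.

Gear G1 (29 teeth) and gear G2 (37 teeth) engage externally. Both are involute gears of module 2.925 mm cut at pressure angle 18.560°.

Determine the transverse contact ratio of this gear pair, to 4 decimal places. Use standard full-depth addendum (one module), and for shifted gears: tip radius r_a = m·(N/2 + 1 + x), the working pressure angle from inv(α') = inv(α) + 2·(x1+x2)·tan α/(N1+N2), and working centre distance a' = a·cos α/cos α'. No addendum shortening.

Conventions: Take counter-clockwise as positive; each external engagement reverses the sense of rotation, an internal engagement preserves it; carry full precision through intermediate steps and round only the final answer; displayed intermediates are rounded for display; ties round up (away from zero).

1.7405

topology: single-mesh involute geometry — m = 2.925, 29T/37T pair
base radii: r_b1 = 40.206662, r_b2 = 51.298155
tip radii: r_a1 = 45.337500, r_a2 = 57.037500
no profile shift: α' = α, a' = a
action lengths: √(r_a1²−r_b1²) = 20.950256, √(r_a2²−r_b2²) = 24.935430
base pitch p_b = π·m·cos α = 8.711238
CR = (20.950256 + 24.935430 − 96.525000·sin 18.56000°)/8.711238 = 1.740512
contact ratio ≈ 1.7405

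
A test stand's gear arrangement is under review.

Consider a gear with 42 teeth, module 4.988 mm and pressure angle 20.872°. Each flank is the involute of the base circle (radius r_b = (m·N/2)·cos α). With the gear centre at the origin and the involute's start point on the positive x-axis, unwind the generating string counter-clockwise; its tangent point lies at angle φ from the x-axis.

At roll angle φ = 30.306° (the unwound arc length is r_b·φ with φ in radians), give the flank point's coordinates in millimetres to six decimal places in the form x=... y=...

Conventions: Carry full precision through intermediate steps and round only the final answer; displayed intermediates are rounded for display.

x=110.622928 y=4.694246

single-mesh involute tooth geometry (42T wheel at module 4.988)
pitch radius r_p = m·N/2 = 4.988·42/2 = 104.748000
base radius r_b = r_p·cos α = 104.748000·cos 20.872° = 97.874300
roll angle φ = 30.306° = 0.52893948 rad
x = r_b·(cos φ + φ·sin φ) = 110.622928
y = r_b·(sin φ − φ·cos φ) = 4.694246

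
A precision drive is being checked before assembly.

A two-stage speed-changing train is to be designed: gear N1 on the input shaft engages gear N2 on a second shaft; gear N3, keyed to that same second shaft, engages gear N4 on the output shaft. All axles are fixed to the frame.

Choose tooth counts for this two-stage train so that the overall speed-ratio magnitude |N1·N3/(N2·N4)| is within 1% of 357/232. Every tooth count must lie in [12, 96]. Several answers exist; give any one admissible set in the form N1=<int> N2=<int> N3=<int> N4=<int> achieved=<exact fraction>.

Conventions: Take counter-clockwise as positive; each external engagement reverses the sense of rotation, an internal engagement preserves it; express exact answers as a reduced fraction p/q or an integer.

N1=14 N2=16 N3=51 N4=29 achieved=357/232

topology: fixed-axis compound train — 2 stages, target 357/232
target = 357/232 in lowest terms: an exact hit needs N1·N3 = k·357 and N2·N4 = k·232 for one integer k, every count in [12, 96]; additionally prefer no 1:1 stage (N1 ≠ N2, N3 ≠ N4)
k = 1: no 1:1-free in-range split of k·357 and k·232 into factor pairs; take k = 2
k = 2: N1·N3 = 714 = 14·51, N2·N4 = 464 = 16·29
achieved = 14·51/(16·29) = 357/232; |achieved − target| = 0 ≤ 357/23200 ✓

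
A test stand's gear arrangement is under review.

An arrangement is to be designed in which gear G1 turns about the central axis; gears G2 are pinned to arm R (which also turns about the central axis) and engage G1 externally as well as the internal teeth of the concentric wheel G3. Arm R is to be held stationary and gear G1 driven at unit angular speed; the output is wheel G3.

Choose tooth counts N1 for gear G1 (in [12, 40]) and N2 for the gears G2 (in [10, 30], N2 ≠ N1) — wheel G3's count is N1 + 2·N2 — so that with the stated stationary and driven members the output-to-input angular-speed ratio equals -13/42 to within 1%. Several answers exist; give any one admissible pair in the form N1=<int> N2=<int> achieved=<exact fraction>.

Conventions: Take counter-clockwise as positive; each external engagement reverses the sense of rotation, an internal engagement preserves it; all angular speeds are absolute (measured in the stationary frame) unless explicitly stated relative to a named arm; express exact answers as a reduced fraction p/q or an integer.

topology: planetary set — design target -13/42, arm = carrier (Willis)
Willis with ω_arm = 0: ω_ring/ω_sun = −N1/N3; set equal to -13/42  ⇒  N3/N1 = −1/(-13/42) = 42/13
N3 = N1 + 2·N2  ⇒  N2/N1 = (N3/N1 − 1)/2 = (42/13 − 1)/2 = 29/26
smallest multiple with N1 ≥ 12 and N2 ≥ 10: k = 1  ⇒  N1 = 1·26 = 26, N2 = 1·29 = 29 (N1 ≤ 40, N2 ≤ 30, N2 ≠ N1 ✓), N3 = 26 + 2·29 = 84
check: −N1/N3 with N1 = 26, N3 = 84 gives -13/42; |achieved − target| = 0 ≤ 13/4200 ✓

N1=26 N2=29 achieved=-13/42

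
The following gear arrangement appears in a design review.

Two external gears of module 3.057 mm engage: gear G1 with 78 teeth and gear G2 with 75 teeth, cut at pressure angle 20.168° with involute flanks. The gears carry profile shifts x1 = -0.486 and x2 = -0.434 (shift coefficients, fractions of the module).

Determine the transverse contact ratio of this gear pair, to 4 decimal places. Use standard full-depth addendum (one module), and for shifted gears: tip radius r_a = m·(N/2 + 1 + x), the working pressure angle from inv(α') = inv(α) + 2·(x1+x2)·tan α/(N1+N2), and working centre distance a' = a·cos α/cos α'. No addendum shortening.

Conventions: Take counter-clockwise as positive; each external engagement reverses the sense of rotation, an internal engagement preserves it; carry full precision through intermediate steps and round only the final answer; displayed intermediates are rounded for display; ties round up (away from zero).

class = single-mesh tooth geometry [involute pair 78T × 75T, m = 3.057]
base radii: r_b1 = 111.912928, r_b2 = 107.608585
tip radii: r_a1 = 120.794298, r_a2 = 116.367762
inv(α') = inv(20.168°) + 2·(-0.486-0.434)·tan α/(78+75) = 0.01087924  ⇒  α' = 18.06423°
a' = a·cos α / cos α' = 233.8605·cos 20.168°/cos 18.06423° = 230.902835
action lengths: √(r_a1²−r_b1²) = 45.461620, √(r_a2²−r_b2²) = 44.292758
base pitch p_b = π·m·cos α = 9.014996
CR = (45.461620 + 44.292758 − 230.902835·sin 18.06423°)/9.014996 = 2.013903
contact ratio ≈ 2.0139

2.0139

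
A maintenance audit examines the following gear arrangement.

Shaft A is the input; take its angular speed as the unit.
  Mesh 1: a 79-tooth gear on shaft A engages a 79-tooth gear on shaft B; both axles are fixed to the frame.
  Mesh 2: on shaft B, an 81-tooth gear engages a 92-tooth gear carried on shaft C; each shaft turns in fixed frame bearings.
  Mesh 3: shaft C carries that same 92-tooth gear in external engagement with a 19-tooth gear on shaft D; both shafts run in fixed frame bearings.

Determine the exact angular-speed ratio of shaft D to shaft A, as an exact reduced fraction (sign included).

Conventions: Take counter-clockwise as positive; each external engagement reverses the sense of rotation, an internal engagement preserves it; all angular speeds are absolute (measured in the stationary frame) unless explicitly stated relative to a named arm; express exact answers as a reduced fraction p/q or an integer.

class = fixed-axis compound train [3 meshes; 3 ratios multiply, 3 sense flips]
mesh 1 [79T→79T]: running ratio 1, sense −
mesh 2 [81T→92T]: running ratio 81/92, sense +
mesh 3 [92T→19T]: running ratio 81/19, sense −
ω_out/ω_in = -81/19

-81/19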